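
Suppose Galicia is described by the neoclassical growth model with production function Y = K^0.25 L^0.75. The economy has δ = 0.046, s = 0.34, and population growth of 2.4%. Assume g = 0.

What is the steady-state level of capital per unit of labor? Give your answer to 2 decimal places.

At the steady state, Δk = 0, so s·k^α = (n + δ)·k.
Dividing both sides by k: k^(1−α) = s / (n + δ).
k^0.75 = 0.34 / (0.024 + 0.046) = 0.34 / 0.070 = 4.8571
k* = 4.8571^(1/0.75) ≈ 8.2256

k* = 8.23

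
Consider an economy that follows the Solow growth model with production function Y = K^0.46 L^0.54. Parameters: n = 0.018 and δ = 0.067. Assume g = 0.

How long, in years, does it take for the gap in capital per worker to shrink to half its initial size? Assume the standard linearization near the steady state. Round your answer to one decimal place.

t_½ ≈ 15.1 years

Near the steady state the convergence rate is λ = (1 − α)(n + δ).
λ = (1 − 0.46) × 0.085 = 0.54 × 0.085 = 0.0459
Half-life = ln 2 / λ = 0.6931 / 0.0459 ≈ 15.10 years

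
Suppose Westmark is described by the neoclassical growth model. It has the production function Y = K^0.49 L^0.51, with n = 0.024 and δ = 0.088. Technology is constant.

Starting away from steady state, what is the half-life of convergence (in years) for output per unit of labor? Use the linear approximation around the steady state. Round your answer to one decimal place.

half-life ≈ 12.1 years

Near the steady state the convergence rate is λ = (1 − α)(n + δ).
λ = (1 − 0.49) × 0.112 = 0.51 × 0.112 = 0.05712
Half-life = ln 2 / λ = 0.6931 / 0.05712 ≈ 12.13 years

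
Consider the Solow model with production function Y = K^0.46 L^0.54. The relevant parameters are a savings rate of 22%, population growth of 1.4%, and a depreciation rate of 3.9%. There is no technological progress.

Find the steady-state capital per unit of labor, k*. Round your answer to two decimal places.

k* ≈ 13.95

In steady state, investment equals break-even investment: s·k^α = (n + δ)·k.
Dividing both sides by k: k^(1−α) = s / (n + δ).
k^0.54 = 0.22 / (0.014 + 0.039) = 0.22 / 0.053 = 4.1509
k* = 4.1509^(1/0.54) ≈ 13.9543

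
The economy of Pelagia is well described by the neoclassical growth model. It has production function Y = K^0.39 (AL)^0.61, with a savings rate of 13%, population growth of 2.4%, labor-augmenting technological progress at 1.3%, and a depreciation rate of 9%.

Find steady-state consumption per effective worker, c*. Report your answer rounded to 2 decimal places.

c* ≈ 0.88

Steady state requires s·f(k) = (n + g + δ)·k, i.e. s·k^α = (n + g + δ)·k.
Rearranging, k^(1−α) = s / (n + g + δ).
k^0.61 = 0.13 / (0.024 + 0.013 + 0.090) = 0.13 / 0.127 = 1.0236
k* = 1.0236^(1/0.61) ≈ 1.0390
y* = (k*)^α = 1.0390^0.39 ≈ 1.0150
c* = (1 − s)·y* = (1 − 0.13) × 1.0150 ≈ 0.8831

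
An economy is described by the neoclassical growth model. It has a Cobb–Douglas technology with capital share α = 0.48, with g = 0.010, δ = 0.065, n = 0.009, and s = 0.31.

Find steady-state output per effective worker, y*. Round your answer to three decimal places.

y* = 3.338

In steady state, investment equals break-even investment: s·k^α = (n + g + δ)·k.
Rearranging, k^(1−α) = s / (n + g + δ).
k^0.52 = 0.31 / (0.009 + 0.010 + 0.065) = 0.31 / 0.084 = 3.6905
k* = 3.6905^(1/0.52) ≈ 12.3182
y* = (k*)^α = 12.3182^0.48 ≈ 3.3378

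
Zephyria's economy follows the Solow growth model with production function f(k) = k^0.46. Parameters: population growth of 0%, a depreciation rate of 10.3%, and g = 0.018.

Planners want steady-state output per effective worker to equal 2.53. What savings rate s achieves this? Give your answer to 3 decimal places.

s ≈ 0.360

In steady state, investment equals break-even investment: s·k^α = (n + g + δ)·k.
Since y* = [s/(n + g + δ)]^(α/(1−α)), we have s/(n + g + δ) = (y*)^((1−α)/α) = 2.53^1.1739 = 2.9732.
Therefore s = 2.9732 × (n + g + δ) = 2.9732 × 0.121 = 0.3598.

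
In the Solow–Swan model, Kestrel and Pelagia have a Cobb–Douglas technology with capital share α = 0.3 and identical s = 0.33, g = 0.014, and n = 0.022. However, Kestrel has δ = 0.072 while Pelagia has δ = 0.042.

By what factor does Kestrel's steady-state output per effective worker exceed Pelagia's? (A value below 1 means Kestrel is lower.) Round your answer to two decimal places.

Steady-state y* = [s/(n + g + δ)]^(α/(1−α)), so the ratio is [ (s_K/(n + g + δ)_K) / (s_P/(n + g + δ)_P) ]^0.4286.
s_K/(n + g + δ)_K = 0.33/0.108 = 3.0556; s_P/(n + g + δ)_P = 0.33/0.078 = 4.2308.
Ratio = (3.0556/4.2308)^0.4286 = 0.7222^0.4286 ≈ 0.8698

y*_K / y*_P ≈ 0.87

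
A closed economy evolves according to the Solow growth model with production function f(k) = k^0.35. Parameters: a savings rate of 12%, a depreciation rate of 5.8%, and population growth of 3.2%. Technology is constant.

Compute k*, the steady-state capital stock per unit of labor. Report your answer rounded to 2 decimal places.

Steady state requires s·f(k) = (n + δ)·k, i.e. s·k^α = (n + δ)·k.
Dividing both sides by k: k^(1−α) = s / (n + δ).
k^0.65 = 0.12 / (0.032 + 0.058) = 0.12 / 0.090 = 1.3333
k* = 1.3333^(1/0.65) ≈ 1.5567

k* = 1.56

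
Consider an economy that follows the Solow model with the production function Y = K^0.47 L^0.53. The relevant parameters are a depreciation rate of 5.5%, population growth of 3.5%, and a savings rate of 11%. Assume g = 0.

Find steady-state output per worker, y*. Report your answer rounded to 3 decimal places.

y* = 1.195

In steady state, investment equals break-even investment: s·k^α = (n + δ)·k.
Rearranging, k^(1−α) = s / (n + δ).
k^0.53 = 0.11 / (0.035 + 0.055) = 0.11 / 0.090 = 1.2222
k* = 1.2222^(1/0.53) ≈ 1.4602
y* = (k*)^α = 1.4602^0.47 ≈ 1.1947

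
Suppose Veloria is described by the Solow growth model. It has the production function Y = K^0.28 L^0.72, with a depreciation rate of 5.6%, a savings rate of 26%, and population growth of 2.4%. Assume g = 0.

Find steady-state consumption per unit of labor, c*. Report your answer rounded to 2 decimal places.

Steady state requires s·f(k) = (n + δ)·k, i.e. s·k^α = (n + δ)·k.
Dividing both sides by k: k^(1−α) = s / (n + δ).
k^0.72 = 0.26 / (0.024 + 0.056) = 0.26 / 0.080 = 3.2500
k* = 3.2500^(1/0.72) ≈ 5.1398
y* = (k*)^α = 5.1398^0.28 ≈ 1.5815
c* = (1 − s)·y* = (1 − 0.26) × 1.5815 ≈ 1.1703

c* ≈ 1.17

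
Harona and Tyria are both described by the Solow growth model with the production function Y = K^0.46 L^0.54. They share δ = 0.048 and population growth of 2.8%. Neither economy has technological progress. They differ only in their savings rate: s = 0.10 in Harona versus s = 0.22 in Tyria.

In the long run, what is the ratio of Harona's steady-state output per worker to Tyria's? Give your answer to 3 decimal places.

y*_H / y*_T ≈ 0.511

Steady-state y* = [s/(n + δ)]^(α/(1−α)), so the ratio is [ (s_H/(n + δ)_H) / (s_T/(n + δ)_T) ]^0.8519.
s_H/(n + δ)_H = 0.10/0.076 = 1.3158; s_T/(n + δ)_T = 0.22/0.076 = 2.8947.
Ratio = (1.3158/2.8947)^0.8519 = 0.4546^0.8519 ≈ 0.5109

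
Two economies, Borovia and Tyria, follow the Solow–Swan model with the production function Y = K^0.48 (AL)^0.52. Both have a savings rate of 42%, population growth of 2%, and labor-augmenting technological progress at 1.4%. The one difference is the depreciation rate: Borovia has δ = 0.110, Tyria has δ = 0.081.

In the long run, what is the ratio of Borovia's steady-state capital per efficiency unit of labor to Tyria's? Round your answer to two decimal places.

Steady-state k* = [s/(n + g + δ)]^(1/(1−α)), so the ratio is [ (s_B/(n + g + δ)_B) / (s_T/(n + g + δ)_T) ]^1.9231.
s_B/(n + g + δ)_B = 0.42/0.144 = 2.9167; s_T/(n + g + δ)_T = 0.42/0.115 = 3.6522.
Ratio = (2.9167/3.6522)^1.9231 = 0.7986^1.9231 ≈ 0.6489

k*_B / k*_T ≈ 0.65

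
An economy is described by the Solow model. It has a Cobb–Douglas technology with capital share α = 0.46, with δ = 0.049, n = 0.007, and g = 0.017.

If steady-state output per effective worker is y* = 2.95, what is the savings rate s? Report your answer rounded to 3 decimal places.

s ≈ 0.260

In steady state, investment equals break-even investment: s·k^α = (n + g + δ)·k.
Since y* = [s/(n + g + δ)]^(α/(1−α)), we have s/(n + g + δ) = (y*)^((1−α)/α) = 2.95^1.1739 = 3.5606.
Therefore s = 3.5606 × (n + g + δ) = 3.5606 × 0.073 = 0.2599.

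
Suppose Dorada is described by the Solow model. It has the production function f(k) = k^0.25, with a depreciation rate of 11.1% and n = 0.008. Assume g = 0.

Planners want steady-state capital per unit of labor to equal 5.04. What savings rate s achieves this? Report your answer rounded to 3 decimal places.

In steady state, investment equals break-even investment: s·k^α = (n + δ)·k.
So s / (n + δ) = (k*)^(1−α) = 5.04^0.75 = 3.3637.
Therefore s = 3.3637 × (n + δ) = 3.3637 × 0.119 = 0.4003.

s ≈ 0.400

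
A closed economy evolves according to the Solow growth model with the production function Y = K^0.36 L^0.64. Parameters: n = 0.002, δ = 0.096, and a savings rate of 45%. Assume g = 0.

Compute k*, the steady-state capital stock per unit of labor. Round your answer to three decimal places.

k* ≈ 10.823

Steady state requires s·f(k) = (n + δ)·k, i.e. s·k^α = (n + δ)·k.
Rearranging, k^(1−α) = s / (n + δ).
k^0.64 = 0.45 / (0.002 + 0.096) = 0.45 / 0.098 = 4.5918
k* = 4.5918^(1/0.64) ≈ 10.8230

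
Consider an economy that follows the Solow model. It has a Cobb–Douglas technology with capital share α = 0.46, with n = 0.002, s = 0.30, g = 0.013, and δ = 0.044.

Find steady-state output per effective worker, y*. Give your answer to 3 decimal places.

y* = 3.996

Steady state requires s·f(k) = (n + g + δ)·k, i.e. s·k^α = (n + g + δ)·k.
Dividing both sides by k: k^(1−α) = s / (n + g + δ).
k^0.54 = 0.30 / (0.002 + 0.013 + 0.044) = 0.30 / 0.059 = 5.0847
k* = 5.0847^(1/0.54) ≈ 20.3188
y* = (k*)^α = 20.3188^0.46 ≈ 3.9961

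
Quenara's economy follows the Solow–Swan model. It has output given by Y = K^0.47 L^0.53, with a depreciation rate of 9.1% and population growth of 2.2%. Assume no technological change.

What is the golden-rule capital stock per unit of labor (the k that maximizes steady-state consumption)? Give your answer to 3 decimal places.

k_gold ≈ 14.722

The golden rule sets f'(k) = n + δ, i.e. α·k^(α−1) = n + δ.
So k^(1−α) = α / (n + δ) = 0.47 / 0.113 = 4.1593.
k_gold = 4.1593^(1/0.53) ≈ 14.7219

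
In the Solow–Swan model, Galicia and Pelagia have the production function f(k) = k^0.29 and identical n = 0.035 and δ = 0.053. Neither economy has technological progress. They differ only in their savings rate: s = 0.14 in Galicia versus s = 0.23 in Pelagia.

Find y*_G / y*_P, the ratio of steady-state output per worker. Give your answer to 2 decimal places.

y*_G / y*_P ≈ 0.82

Steady-state y* = [s/(n + δ)]^(α/(1−α)), so the ratio is [ (s_G/(n + δ)_G) / (s_P/(n + δ)_P) ]^0.4085.
s_G/(n + δ)_G = 0.14/0.088 = 1.5909; s_P/(n + δ)_P = 0.23/0.088 = 2.6136.
Ratio = (1.5909/2.6136)^0.4085 = 0.6087^0.4085 ≈ 0.8164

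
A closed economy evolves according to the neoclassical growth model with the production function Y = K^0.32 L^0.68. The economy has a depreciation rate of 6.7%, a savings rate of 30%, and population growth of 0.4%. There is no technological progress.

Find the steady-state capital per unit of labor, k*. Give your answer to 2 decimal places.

In steady state, investment equals break-even investment: s·k^α = (n + δ)·k.
Rearranging, k^(1−α) = s / (n + δ).
k^0.68 = 0.30 / (0.004 + 0.067) = 0.30 / 0.071 = 4.2254
k* = 4.2254^(1/0.68) ≈ 8.3252

k* ≈ 8.33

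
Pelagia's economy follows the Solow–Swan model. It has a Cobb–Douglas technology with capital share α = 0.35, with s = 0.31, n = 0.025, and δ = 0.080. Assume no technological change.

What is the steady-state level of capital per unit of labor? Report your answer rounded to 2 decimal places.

Steady state requires s·f(k) = (n + δ)·k, i.e. s·k^α = (n + δ)·k.
Rearranging, k^(1−α) = s / (n + δ).
k^0.65 = 0.31 / (0.025 + 0.080) = 0.31 / 0.105 = 2.9524
k* = 2.9524^(1/0.65) ≈ 5.2887

k* = 5.29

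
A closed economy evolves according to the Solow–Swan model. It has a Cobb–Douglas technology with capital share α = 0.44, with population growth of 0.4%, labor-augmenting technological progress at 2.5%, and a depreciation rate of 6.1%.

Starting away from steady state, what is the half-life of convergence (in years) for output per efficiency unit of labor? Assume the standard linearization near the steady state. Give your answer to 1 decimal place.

Near the steady state the convergence rate is λ = (1 − α)(n + g + δ).
λ = (1 − 0.44) × 0.090 = 0.56 × 0.090 = 0.0504
Half-life = ln 2 / λ = 0.6931 / 0.0504 ≈ 13.75 years

t_½ ≈ 13.8 years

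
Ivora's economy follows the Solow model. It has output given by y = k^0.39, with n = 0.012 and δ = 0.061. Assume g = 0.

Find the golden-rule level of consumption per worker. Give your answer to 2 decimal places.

At the golden rule, f'(k) = n + δ, so α·k^(α−1) = n + δ and k_gold = (α/(n + δ))^(1/(1−α)).
k_gold = (0.39/0.073)^(1/0.61) = 5.3425^1.6393 ≈ 15.5952
c_gold = f(k_gold) − (n + δ)·k_gold = 2.9192 − 0.073×15.5952 ≈ 1.7808

c_gold ≈ 1.78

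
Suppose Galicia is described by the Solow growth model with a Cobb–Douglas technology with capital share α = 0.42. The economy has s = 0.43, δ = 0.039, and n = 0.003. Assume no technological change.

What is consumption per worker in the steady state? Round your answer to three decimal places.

In steady state, investment equals break-even investment: s·k^α = (n + δ)·k.
Rearranging, k^(1−α) = s / (n + δ).
k^0.58 = 0.43 / (0.003 + 0.039) = 0.43 / 0.042 = 10.2381
k* = 10.2381^(1/0.58) ≈ 55.1769
y* = (k*)^α = 55.1769^0.42 ≈ 5.3894
c* = (1 − s)·y* = (1 − 0.43) × 5.3894 ≈ 3.0720

c* ≈ 3.072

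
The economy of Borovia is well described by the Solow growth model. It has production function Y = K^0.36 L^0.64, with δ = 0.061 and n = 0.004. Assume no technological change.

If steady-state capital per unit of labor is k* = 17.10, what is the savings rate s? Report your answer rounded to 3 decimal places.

At the steady state, Δk = 0, so s·k^α = (n + δ)·k.
So s / (n + δ) = (k*)^(1−α) = 17.10^0.64 = 6.1534.
Therefore s = 6.1534 × (n + δ) = 6.1534 × 0.065 = 0.4000.

s ≈ 0.400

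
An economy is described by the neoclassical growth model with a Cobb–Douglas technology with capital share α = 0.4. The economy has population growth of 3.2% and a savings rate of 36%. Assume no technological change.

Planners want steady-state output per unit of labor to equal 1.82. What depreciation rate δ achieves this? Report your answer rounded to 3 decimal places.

At the steady state, Δk = 0, so s·k^α = (n + δ)·k.
Since y* = [s/(n + δ)]^(α/(1−α)), we have s/(n + δ) = (y*)^((1−α)/α) = 1.82^1.5 = 2.4553.
Therefore n + δ = s / 2.4553 = 0.36 / 2.4553 = 0.1466, so δ = 0.1466 − 0.032 = 0.1146.

δ ≈ 0.115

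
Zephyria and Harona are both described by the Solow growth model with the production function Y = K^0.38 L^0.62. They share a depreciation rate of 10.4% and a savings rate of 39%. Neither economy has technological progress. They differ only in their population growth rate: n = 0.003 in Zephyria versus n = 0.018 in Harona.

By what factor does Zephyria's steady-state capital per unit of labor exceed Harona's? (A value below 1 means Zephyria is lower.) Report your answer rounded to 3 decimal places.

k*_Z / k*_H ≈ 1.236

Steady-state k* = [s/(n + δ)]^(1/(1−α)), so the ratio is [ (s_Z/(n + δ)_Z) / (s_H/(n + δ)_H) ]^1.6129.
s_Z/(n + δ)_Z = 0.39/0.107 = 3.6449; s_H/(n + δ)_H = 0.39/0.122 = 3.1967.
Ratio = (3.6449/3.1967)^1.6129 = 1.1402^1.6129 ≈ 1.2357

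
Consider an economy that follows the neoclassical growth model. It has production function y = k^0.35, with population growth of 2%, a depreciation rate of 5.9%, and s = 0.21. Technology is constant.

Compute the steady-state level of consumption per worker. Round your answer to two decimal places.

Steady state requires s·f(k) = (n + δ)·k, i.e. s·k^α = (n + δ)·k.
Dividing both sides by k: k^(1−α) = s / (n + δ).
k^0.65 = 0.21 / (0.020 + 0.059) = 0.21 / 0.079 = 2.6582
k* = 2.6582^(1/0.65) ≈ 4.5000
y* = (k*)^α = 4.5000^0.35 ≈ 1.6929
c* = (1 − s)·y* = (1 − 0.21) × 1.6929 ≈ 1.3374

c* = 1.34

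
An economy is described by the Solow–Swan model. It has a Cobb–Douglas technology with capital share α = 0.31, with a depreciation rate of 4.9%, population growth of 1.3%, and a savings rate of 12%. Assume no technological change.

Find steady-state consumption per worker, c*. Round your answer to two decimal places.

c* = 1.18

Steady state requires s·f(k) = (n + δ)·k, i.e. s·k^α = (n + δ)·k.
Rearranging, k^(1−α) = s / (n + δ).
k^0.69 = 0.12 / (0.013 + 0.049) = 0.12 / 0.062 = 1.9355
k* = 1.9355^(1/0.69) ≈ 2.6040
y* = (k*)^α = 2.6040^0.31 ≈ 1.3454
c* = (1 − s)·y* = (1 − 0.12) × 1.3454 ≈ 1.1840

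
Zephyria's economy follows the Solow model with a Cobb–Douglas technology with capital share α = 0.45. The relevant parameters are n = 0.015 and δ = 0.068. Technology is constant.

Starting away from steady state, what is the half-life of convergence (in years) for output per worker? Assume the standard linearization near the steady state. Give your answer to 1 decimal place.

Near the steady state the convergence rate is λ = (1 − α)(n + δ).
λ = (1 − 0.45) × 0.083 = 0.55 × 0.083 = 0.04565
Half-life = ln 2 / λ = 0.6931 / 0.04565 ≈ 15.18 years

about 15.2 years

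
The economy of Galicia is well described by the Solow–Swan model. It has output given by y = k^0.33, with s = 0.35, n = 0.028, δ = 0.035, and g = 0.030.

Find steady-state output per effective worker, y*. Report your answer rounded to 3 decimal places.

At the steady state, Δk = 0, so s·k^α = (n + g + δ)·k.
Dividing both sides by k: k^(1−α) = s / (n + g + δ).
k^0.67 = 0.35 / (0.028 + 0.030 + 0.035) = 0.35 / 0.093 = 3.7634
k* = 3.7634^(1/0.67) ≈ 7.2289
y* = (k*)^α = 7.2289^0.33 ≈ 1.9209

y* = 1.921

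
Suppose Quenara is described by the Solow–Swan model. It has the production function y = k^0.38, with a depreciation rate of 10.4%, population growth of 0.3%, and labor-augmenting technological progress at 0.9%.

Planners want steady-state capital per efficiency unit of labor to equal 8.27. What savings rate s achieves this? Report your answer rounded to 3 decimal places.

s ≈ 0.430

At the steady state, Δk = 0, so s·k^α = (n + g + δ)·k.
So s / (n + g + δ) = (k*)^(1−α) = 8.27^0.62 = 3.7056.
Therefore s = 3.7056 × (n + g + δ) = 3.7056 × 0.116 = 0.4298.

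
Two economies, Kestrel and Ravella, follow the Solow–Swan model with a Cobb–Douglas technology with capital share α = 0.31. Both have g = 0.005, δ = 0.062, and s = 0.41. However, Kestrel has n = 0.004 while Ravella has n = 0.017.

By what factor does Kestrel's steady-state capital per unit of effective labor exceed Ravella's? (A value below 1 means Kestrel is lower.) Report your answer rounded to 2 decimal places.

Steady-state k* = [s/(n + g + δ)]^(1/(1−α)), so the ratio is [ (s_K/(n + g + δ)_K) / (s_R/(n + g + δ)_R) ]^1.4493.
s_K/(n + g + δ)_K = 0.41/0.071 = 5.7746; s_R/(n + g + δ)_R = 0.41/0.084 = 4.8810.
Ratio = (5.7746/4.8810)^1.4493 = 1.1831^1.4493 ≈ 1.2759

ratio ≈ 1.28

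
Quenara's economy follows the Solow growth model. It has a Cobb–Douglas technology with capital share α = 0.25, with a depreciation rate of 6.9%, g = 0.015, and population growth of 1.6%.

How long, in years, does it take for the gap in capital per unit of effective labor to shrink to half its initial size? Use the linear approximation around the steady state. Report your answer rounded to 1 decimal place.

t_½ ≈ 9.2 years

Near the steady state the convergence rate is λ = (1 − α)(n + g + δ).
λ = (1 − 0.25) × 0.100 = 0.75 × 0.100 = 0.0750
Half-life = ln 2 / λ = 0.6931 / 0.0750 ≈ 9.24 years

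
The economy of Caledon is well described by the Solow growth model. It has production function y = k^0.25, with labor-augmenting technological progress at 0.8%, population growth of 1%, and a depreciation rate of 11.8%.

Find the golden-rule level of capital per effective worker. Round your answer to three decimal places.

k_gold ≈ 2.252

The golden rule sets f'(k) = n + g + δ, i.e. α·k^(α−1) = n + g + δ.
So k^(1−α) = α / (n + g + δ) = 0.25 / 0.136 = 1.8382.
k_gold = 1.8382^(1/0.75) ≈ 2.2518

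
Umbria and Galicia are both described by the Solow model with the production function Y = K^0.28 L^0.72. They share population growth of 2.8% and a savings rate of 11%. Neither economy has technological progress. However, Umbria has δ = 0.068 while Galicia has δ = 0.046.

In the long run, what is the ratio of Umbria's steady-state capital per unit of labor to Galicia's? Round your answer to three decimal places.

k*_U / k*_G ≈ 0.697

Steady-state k* = [s/(n + δ)]^(1/(1−α)), so the ratio is [ (s_U/(n + δ)_U) / (s_G/(n + δ)_G) ]^1.3889.
s_U/(n + δ)_U = 0.11/0.096 = 1.1458; s_G/(n + δ)_G = 0.11/0.074 = 1.4865.
Ratio = (1.1458/1.4865)^1.3889 = 0.7708^1.3889 ≈ 0.6966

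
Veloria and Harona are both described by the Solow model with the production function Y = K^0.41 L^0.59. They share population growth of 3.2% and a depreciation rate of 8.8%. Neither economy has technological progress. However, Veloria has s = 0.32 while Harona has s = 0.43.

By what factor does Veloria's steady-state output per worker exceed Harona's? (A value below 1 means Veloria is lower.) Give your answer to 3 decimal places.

Steady-state y* = [s/(n + δ)]^(α/(1−α)), so the ratio is [ (s_V/(n + δ)_V) / (s_H/(n + δ)_H) ]^0.6949.
s_V/(n + δ)_V = 0.32/0.120 = 2.6667; s_H/(n + δ)_H = 0.43/0.120 = 3.5833.
Ratio = (2.6667/3.5833)^0.6949 = 0.7442^0.6949 ≈ 0.8144

y*_V / y*_H ≈ 0.814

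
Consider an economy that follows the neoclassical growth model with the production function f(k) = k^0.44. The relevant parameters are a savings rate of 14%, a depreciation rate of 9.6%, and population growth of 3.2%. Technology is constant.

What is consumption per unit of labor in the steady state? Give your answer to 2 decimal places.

At the steady state, Δk = 0, so s·k^α = (n + δ)·k.
Dividing both sides by k: k^(1−α) = s / (n + δ).
k^0.56 = 0.14 / (0.032 + 0.096) = 0.14 / 0.128 = 1.0938
k* = 1.0938^(1/0.56) ≈ 1.1736
y* = (k*)^α = 1.1736^0.44 ≈ 1.0730
c* = (1 − s)·y* = (1 − 0.14) × 1.0730 ≈ 0.9228

c* ≈ 0.92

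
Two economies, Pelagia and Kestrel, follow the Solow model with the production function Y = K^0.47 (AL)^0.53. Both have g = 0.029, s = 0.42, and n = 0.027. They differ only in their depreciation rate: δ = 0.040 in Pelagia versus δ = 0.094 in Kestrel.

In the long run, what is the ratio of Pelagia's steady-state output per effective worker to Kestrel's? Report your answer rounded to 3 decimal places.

y*_P / y*_K ≈ 1.486

Steady-state y* = [s/(n + g + δ)]^(α/(1−α)), so the ratio is [ (s_P/(n + g + δ)_P) / (s_K/(n + g + δ)_K) ]^0.8868.
s_P/(n + g + δ)_P = 0.42/0.096 = 4.3750; s_K/(n + g + δ)_K = 0.42/0.150 = 2.8000.
Ratio = (4.3750/2.8000)^0.8868 = 1.5625^0.8868 ≈ 1.4855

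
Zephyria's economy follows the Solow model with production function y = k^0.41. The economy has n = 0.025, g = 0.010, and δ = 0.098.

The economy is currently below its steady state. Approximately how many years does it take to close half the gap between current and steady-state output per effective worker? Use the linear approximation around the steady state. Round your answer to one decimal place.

about 8.8 years

Near the steady state the convergence rate is λ = (1 − α)(n + g + δ).
λ = (1 − 0.41) × 0.133 = 0.59 × 0.133 = 0.07847
Half-life = ln 2 / λ = 0.6931 / 0.07847 ≈ 8.83 years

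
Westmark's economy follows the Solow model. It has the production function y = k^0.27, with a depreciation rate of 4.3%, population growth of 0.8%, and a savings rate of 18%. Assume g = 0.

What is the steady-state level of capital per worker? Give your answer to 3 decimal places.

At the steady state, Δk = 0, so s·k^α = (n + δ)·k.
Dividing both sides by k: k^(1−α) = s / (n + δ).
k^0.73 = 0.18 / (0.008 + 0.043) = 0.18 / 0.051 = 3.5294
k* = 3.5294^(1/0.73) ≈ 5.6270

k* = 5.627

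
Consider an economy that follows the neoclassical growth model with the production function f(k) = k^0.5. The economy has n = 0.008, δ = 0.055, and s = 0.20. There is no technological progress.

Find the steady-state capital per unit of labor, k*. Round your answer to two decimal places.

At the steady state, Δk = 0, so s·k^α = (n + δ)·k.
Rearranging, k^(1−α) = s / (n + δ).
k^0.5 = 0.20 / (0.008 + 0.055) = 0.20 / 0.063 = 3.1746
k* = 3.1746^(1/0.5) ≈ 10.0781

k* = 10.08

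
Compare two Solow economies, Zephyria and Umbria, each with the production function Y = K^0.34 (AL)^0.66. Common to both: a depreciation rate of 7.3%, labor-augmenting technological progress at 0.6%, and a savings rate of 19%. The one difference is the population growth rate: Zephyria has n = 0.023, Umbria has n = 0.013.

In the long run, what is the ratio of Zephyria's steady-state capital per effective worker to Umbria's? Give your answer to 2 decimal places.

ratio ≈ 0.86

Steady-state k* = [s/(n + g + δ)]^(1/(1−α)), so the ratio is [ (s_Z/(n + g + δ)_Z) / (s_U/(n + g + δ)_U) ]^1.5152.
s_Z/(n + g + δ)_Z = 0.19/0.102 = 1.8627; s_U/(n + g + δ)_U = 0.19/0.092 = 2.0652.
Ratio = (1.8627/2.0652)^1.5152 = 0.9019^1.5152 ≈ 0.8552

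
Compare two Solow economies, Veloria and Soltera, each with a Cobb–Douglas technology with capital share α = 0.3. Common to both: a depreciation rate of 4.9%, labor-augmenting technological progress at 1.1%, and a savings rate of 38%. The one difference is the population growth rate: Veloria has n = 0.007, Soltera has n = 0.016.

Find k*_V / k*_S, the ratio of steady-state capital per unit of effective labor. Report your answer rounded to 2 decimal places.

k*_V / k*_S ≈ 1.20

Steady-state k* = [s/(n + g + δ)]^(1/(1−α)), so the ratio is [ (s_V/(n + g + δ)_V) / (s_S/(n + g + δ)_S) ]^1.4286.
s_V/(n + g + δ)_V = 0.38/0.067 = 5.6716; s_S/(n + g + δ)_S = 0.38/0.076 = 5.0000.
Ratio = (5.6716/5.0000)^1.4286 = 1.1343^1.4286 ≈ 1.1972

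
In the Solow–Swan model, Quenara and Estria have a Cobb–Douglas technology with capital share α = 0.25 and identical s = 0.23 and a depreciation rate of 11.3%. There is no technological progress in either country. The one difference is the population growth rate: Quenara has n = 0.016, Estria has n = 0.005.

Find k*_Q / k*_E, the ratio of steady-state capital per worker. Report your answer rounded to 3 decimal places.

ratio ≈ 0.888

Steady-state k* = [s/(n + δ)]^(1/(1−α)), so the ratio is [ (s_Q/(n + δ)_Q) / (s_E/(n + δ)_E) ]^1.3333.
s_Q/(n + δ)_Q = 0.23/0.129 = 1.7829; s_E/(n + δ)_E = 0.23/0.118 = 1.9492.
Ratio = (1.7829/1.9492)^1.3333 = 0.9147^1.3333 ≈ 0.8879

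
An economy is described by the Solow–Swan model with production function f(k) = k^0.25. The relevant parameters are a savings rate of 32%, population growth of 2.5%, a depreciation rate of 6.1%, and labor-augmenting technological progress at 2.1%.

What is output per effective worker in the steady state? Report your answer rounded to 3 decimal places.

In steady state, investment equals break-even investment: s·k^α = (n + g + δ)·k.
Rearranging, k^(1−α) = s / (n + g + δ).
k^0.75 = 0.32 / (0.025 + 0.021 + 0.061) = 0.32 / 0.107 = 2.9907
k* = 2.9907^(1/0.75) ≈ 4.3089
y* = (k*)^α = 4.3089^0.25 ≈ 1.4408

y* ≈ 1.441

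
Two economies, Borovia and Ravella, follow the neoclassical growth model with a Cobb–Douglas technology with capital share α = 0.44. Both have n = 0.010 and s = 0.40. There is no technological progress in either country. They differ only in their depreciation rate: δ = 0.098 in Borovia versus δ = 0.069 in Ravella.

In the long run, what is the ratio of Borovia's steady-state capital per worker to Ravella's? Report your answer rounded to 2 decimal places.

k*_B / k*_R ≈ 0.57

Steady-state k* = [s/(n + δ)]^(1/(1−α)), so the ratio is [ (s_B/(n + δ)_B) / (s_R/(n + δ)_R) ]^1.7857.
s_B/(n + δ)_B = 0.40/0.108 = 3.7037; s_R/(n + δ)_R = 0.40/0.079 = 5.0633.
Ratio = (3.7037/5.0633)^1.7857 = 0.7315^1.7857 ≈ 0.5722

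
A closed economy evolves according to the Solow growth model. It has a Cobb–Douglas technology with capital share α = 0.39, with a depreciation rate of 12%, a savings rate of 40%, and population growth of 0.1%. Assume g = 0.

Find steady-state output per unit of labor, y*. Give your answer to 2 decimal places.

y* ≈ 2.15

Steady state requires s·f(k) = (n + δ)·k, i.e. s·k^α = (n + δ)·k.
Dividing both sides by k: k^(1−α) = s / (n + δ).
k^0.61 = 0.40 / (0.001 + 0.120) = 0.40 / 0.121 = 3.3058
k* = 3.3058^(1/0.61) ≈ 7.1002
y* = (k*)^α = 7.1002^0.39 ≈ 2.1478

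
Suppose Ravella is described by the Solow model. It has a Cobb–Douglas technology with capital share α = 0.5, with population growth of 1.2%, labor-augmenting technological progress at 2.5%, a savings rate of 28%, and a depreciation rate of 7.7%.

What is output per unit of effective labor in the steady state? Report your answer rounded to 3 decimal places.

In steady state, investment equals break-even investment: s·k^α = (n + g + δ)·k.
Rearranging, k^(1−α) = s / (n + g + δ).
k^0.5 = 0.28 / (0.012 + 0.025 + 0.077) = 0.28 / 0.114 = 2.4561
k* = 2.4561^(1/0.5) ≈ 6.0324
y* = (k*)^α = 6.0324^0.5 ≈ 2.4561

y* ≈ 2.456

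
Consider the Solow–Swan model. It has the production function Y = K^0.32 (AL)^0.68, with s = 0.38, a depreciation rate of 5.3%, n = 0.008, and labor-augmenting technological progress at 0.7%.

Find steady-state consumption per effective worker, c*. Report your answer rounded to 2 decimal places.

c* = 1.39

At the steady state, Δk = 0, so s·k^α = (n + g + δ)·k.
Rearranging, k^(1−α) = s / (n + g + δ).
k^0.68 = 0.38 / (0.008 + 0.007 + 0.053) = 0.38 / 0.068 = 5.5882
k* = 5.5882^(1/0.68) ≈ 12.5583
y* = (k*)^α = 12.5583^0.32 ≈ 2.2473
c* = (1 − s)·y* = (1 − 0.38) × 2.2473 ≈ 1.3933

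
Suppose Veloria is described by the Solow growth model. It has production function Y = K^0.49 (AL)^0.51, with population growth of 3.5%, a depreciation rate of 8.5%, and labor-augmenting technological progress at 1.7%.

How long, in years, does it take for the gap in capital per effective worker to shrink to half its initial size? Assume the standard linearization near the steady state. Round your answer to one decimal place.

Near the steady state the convergence rate is λ = (1 − α)(n + g + δ).
λ = (1 − 0.49) × 0.137 = 0.51 × 0.137 = 0.06987
Half-life = ln 2 / λ = 0.6931 / 0.06987 ≈ 9.92 years

t_½ ≈ 9.9 years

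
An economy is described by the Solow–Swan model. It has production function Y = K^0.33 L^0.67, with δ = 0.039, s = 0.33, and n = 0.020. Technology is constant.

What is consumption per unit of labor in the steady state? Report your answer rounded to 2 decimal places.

c* ≈ 1.56

At the steady state, Δk = 0, so s·k^α = (n + δ)·k.
Rearranging, k^(1−α) = s / (n + δ).
k^0.67 = 0.33 / (0.020 + 0.039) = 0.33 / 0.059 = 5.5932
k* = 5.5932^(1/0.67) ≈ 13.0590
y* = (k*)^α = 13.0590^0.33 ≈ 2.3348
c* = (1 − s)·y* = (1 − 0.33) × 2.3348 ≈ 1.5643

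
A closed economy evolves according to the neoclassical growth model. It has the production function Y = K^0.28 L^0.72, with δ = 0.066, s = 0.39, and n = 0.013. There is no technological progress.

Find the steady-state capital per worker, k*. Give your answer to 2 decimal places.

k* ≈ 9.19

Steady state requires s·f(k) = (n + δ)·k, i.e. s·k^α = (n + δ)·k.
Rearranging, k^(1−α) = s / (n + δ).
k^0.72 = 0.39 / (0.013 + 0.066) = 0.39 / 0.079 = 4.9367
k* = 4.9367^(1/0.72) ≈ 9.1856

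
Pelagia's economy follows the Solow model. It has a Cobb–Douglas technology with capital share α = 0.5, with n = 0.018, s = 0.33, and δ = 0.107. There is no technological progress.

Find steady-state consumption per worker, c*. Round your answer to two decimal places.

In steady state, investment equals break-even investment: s·k^α = (n + δ)·k.
Dividing both sides by k: k^(1−α) = s / (n + δ).
k^0.5 = 0.33 / (0.018 + 0.107) = 0.33 / 0.125 = 2.6400
k* = 2.6400^(1/0.5) ≈ 6.9696
y* = (k*)^α = 6.9696^0.5 ≈ 2.6400
c* = (1 − s)·y* = (1 − 0.33) × 2.6400 ≈ 1.7688

c* ≈ 1.77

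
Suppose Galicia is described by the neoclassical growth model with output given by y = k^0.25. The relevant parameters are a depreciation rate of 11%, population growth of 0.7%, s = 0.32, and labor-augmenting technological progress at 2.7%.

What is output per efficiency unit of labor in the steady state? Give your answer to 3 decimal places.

Steady state requires s·f(k) = (n + g + δ)·k, i.e. s·k^α = (n + g + δ)·k.
Rearranging, k^(1−α) = s / (n + g + δ).
k^0.75 = 0.32 / (0.007 + 0.027 + 0.110) = 0.32 / 0.144 = 2.2222
k* = 2.2222^(1/0.75) ≈ 2.8999
y* = (k*)^α = 2.8999^0.25 ≈ 1.3050

y* ≈ 1.305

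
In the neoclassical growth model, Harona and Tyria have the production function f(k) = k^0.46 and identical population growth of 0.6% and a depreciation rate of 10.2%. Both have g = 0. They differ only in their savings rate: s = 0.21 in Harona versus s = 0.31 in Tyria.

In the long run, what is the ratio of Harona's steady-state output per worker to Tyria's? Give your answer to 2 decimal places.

ratio ≈ 0.72

Steady-state y* = [s/(n + δ)]^(α/(1−α)), so the ratio is [ (s_H/(n + δ)_H) / (s_T/(n + δ)_T) ]^0.8519.
s_H/(n + δ)_H = 0.21/0.108 = 1.9444; s_T/(n + δ)_T = 0.31/0.108 = 2.8704.
Ratio = (1.9444/2.8704)^0.8519 = 0.6774^0.8519 ≈ 0.7176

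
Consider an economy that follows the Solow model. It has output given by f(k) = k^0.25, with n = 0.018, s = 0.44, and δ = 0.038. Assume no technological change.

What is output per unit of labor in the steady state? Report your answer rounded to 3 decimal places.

y* ≈ 1.988

In steady state, investment equals break-even investment: s·k^α = (n + δ)·k.
Dividing both sides by k: k^(1−α) = s / (n + δ).
k^0.75 = 0.44 / (0.018 + 0.038) = 0.44 / 0.056 = 7.8571
k* = 7.8571^(1/0.75) ≈ 15.6201
y* = (k*)^α = 15.6201^0.25 ≈ 1.9880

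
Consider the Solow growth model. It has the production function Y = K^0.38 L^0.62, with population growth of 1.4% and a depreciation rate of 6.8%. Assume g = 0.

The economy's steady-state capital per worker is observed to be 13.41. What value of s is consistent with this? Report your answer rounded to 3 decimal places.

In steady state, investment equals break-even investment: s·k^α = (n + δ)·k.
So s / (n + δ) = (k*)^(1−α) = 13.41^0.62 = 5.0004.
Therefore s = 5.0004 × (n + δ) = 5.0004 × 0.082 = 0.4100.

s ≈ 0.410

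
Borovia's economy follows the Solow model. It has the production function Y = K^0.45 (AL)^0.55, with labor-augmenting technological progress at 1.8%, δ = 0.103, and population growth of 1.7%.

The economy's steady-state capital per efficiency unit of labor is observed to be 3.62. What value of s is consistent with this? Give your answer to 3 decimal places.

s ≈ 0.280

Steady state requires s·f(k) = (n + g + δ)·k, i.e. s·k^α = (n + g + δ)·k.
So s / (n + g + δ) = (k*)^(1−α) = 3.62^0.55 = 2.0290.
Therefore s = 2.0290 × (n + g + δ) = 2.0290 × 0.138 = 0.2800.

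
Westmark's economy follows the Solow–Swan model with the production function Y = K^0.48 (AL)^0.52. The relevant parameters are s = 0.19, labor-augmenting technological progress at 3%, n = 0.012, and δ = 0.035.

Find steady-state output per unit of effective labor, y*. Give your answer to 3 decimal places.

y* = 2.302

Steady state requires s·f(k) = (n + g + δ)·k, i.e. s·k^α = (n + g + δ)·k.
Dividing both sides by k: k^(1−α) = s / (n + g + δ).
k^0.52 = 0.19 / (0.012 + 0.030 + 0.035) = 0.19 / 0.077 = 2.4675
k* = 2.4675^(1/0.52) ≈ 5.6799
y* = (k*)^α = 5.6799^0.48 ≈ 2.3019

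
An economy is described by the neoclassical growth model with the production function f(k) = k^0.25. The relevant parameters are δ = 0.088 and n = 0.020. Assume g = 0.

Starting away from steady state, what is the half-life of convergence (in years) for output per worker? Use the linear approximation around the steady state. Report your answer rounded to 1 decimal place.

Near the steady state the convergence rate is λ = (1 − α)(n + δ).
λ = (1 − 0.25) × 0.108 = 0.75 × 0.108 = 0.0810
Half-life = ln 2 / λ = 0.6931 / 0.0810 ≈ 8.56 years

about 8.6 years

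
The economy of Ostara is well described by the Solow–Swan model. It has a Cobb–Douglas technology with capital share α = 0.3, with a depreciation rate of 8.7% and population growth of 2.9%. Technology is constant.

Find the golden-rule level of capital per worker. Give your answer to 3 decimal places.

k_gold ≈ 3.886

The golden rule sets f'(k) = n + δ, i.e. α·k^(α−1) = n + δ.
So k^(1−α) = α / (n + δ) = 0.3 / 0.116 = 2.5862.
k_gold = 2.5862^(1/0.7) ≈ 3.8861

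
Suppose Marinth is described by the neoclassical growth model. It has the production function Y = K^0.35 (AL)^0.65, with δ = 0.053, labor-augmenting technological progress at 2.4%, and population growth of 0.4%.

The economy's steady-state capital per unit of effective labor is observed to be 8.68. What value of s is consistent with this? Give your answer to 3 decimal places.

In steady state, investment equals break-even investment: s·k^α = (n + g + δ)·k.
So s / (n + g + δ) = (k*)^(1−α) = 8.68^0.65 = 4.0742.
Therefore s = 4.0742 × (n + g + δ) = 4.0742 × 0.081 = 0.3300.

s ≈ 0.330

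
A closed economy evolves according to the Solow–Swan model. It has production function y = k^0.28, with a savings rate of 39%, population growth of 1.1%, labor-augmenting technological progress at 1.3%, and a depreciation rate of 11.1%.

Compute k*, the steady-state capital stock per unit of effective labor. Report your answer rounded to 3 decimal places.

k* = 4.364

In steady state, investment equals break-even investment: s·k^α = (n + g + δ)·k.
Rearranging, k^(1−α) = s / (n + g + δ).
k^0.72 = 0.39 / (0.011 + 0.013 + 0.111) = 0.39 / 0.135 = 2.8889
k* = 2.8889^(1/0.72) ≈ 4.3642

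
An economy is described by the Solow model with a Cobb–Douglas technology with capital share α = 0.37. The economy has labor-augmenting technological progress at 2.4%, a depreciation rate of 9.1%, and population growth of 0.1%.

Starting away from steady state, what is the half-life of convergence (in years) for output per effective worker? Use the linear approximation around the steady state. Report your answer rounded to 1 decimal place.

t_½ ≈ 9.5 years

Near the steady state the convergence rate is λ = (1 − α)(n + g + δ).
λ = (1 − 0.37) × 0.116 = 0.63 × 0.116 = 0.07308
Half-life = ln 2 / λ = 0.6931 / 0.07308 ≈ 9.48 years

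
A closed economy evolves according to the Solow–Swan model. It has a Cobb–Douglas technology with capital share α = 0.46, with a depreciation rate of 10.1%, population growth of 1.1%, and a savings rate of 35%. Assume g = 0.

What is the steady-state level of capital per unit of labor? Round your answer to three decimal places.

At the steady state, Δk = 0, so s·k^α = (n + δ)·k.
Rearranging, k^(1−α) = s / (n + δ).
k^0.54 = 0.35 / (0.011 + 0.101) = 0.35 / 0.112 = 3.1250
k* = 3.1250^(1/0.54) ≈ 8.2488

k* = 8.249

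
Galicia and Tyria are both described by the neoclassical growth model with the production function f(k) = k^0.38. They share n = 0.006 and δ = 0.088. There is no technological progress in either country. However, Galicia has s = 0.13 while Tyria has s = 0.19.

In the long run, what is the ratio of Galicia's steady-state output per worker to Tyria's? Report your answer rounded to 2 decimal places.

Steady-state y* = [s/(n + δ)]^(α/(1−α)), so the ratio is [ (s_G/(n + δ)_G) / (s_T/(n + δ)_T) ]^0.6129.
s_G/(n + δ)_G = 0.13/0.094 = 1.3830; s_T/(n + δ)_T = 0.19/0.094 = 2.0213.
Ratio = (1.3830/2.0213)^0.6129 = 0.6842^0.6129 ≈ 0.7925

ratio ≈ 0.79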